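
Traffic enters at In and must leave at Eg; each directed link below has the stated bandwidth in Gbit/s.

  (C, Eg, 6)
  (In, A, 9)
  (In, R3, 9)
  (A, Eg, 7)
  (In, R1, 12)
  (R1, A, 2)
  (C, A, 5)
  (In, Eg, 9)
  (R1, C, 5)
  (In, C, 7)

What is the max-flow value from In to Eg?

Augment In→Eg: bottleneck 9, flow now 9.
Augment In→C→Eg: bottleneck 6, flow now 15.
Augment In→A→Eg: bottleneck 7, flow now 22.
No augmenting path remains; maximum flow = 22.
In the residual graph, reachable from In: {In, R1, C, A, R3}.
Min-cut edges: In→Eg (9), C→Eg (6), A→Eg (7); capacity 9 + 6 + 7 = 22.
This cut is saturated, so no flow can exceed 22.

22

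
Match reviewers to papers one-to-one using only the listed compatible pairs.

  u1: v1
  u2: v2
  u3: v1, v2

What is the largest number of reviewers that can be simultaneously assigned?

Unit-capacity flow: source→left, listed edges, right→sink; max matching = max flow.
Augmenting path u1→v1 (+1); matched 1.
Augmenting path u2→v2 (+1); matched 2.
No augmenting path remains; maximum matching = 2.
König certificate: {v1, v2} is a vertex cover of size 2 (every listed pair touches it), so no matching can be larger.

2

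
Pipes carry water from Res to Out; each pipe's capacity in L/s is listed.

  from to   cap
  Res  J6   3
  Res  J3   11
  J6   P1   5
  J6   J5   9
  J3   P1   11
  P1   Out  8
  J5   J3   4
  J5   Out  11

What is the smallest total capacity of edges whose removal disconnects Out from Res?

11

Augment Res→J6→P1→Out: bottleneck 3, flow now 3.
Augment Res→J3→P1→Out: bottleneck 5, flow now 8.
Augment Res→J3→P1→J6→J5→Out: bottleneck 3, flow now 11. (uses reverse residual edge)
No augmenting path remains; maximum flow = 11.
By max-flow min-cut, the minimum cut capacity equals the max flow.
In the residual graph, reachable from Res: {Res, J3, P1}.
Min-cut edges: Res→J6 (3), P1→Out (8); capacity 3 + 8 = 11.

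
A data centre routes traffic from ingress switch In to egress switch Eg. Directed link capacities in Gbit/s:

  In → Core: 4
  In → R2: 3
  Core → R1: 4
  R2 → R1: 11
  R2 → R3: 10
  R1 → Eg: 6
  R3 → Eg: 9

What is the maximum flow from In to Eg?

7

Augment In→Core→R1→Eg: bottleneck 4, flow now 4.
Augment In→R2→R1→Eg: bottleneck 2, flow now 6.
Augment In→R2→R3→Eg: bottleneck 1, flow now 7.
No augmenting path remains; maximum flow = 7.
In the residual graph, reachable from In: {In}.
Min-cut edges: In→Core (4), In→R2 (3); capacity 4 + 3 = 7.
This cut is saturated, so no flow can exceed 7.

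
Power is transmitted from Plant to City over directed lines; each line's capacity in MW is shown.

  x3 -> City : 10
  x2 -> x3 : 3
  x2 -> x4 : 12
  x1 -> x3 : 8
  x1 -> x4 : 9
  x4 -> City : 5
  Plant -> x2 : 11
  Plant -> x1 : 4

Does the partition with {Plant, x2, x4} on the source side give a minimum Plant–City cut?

Given cut capacity: 4 + 3 + 5 = 12.
Augment Plant→x1→x3→City: bottleneck 4, flow now 4.
Augment Plant→x2→x3→City: bottleneck 3, flow now 7.
Augment Plant→x2→x4→City: bottleneck 5, flow now 12.
No augmenting path remains; maximum flow = 12.
Cut capacity 12 equals the max flow, so it is a minimum cut.

Yes — it is a minimum cut (capacity 12).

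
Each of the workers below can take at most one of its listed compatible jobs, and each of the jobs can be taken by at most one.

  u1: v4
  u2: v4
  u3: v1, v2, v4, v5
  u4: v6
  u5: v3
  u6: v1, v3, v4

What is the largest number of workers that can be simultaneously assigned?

5

Unit-capacity flow: source→left, listed edges, right→sink; max matching = max flow.
Augmenting path u1→v4 (+1); matched 1.
Augmenting path u3→v1 (+1); matched 2.
Augmenting path u4→v6 (+1); matched 3.
Augmenting path u5→v3 (+1); matched 4.
Augmenting path u6→v1→u3→v2 (+1); matched 5.
No augmenting path remains; maximum matching = 5.
König certificate: {u3, u4, u5, u6, v4} is a vertex cover of size 5 (every listed pair touches it), so no matching can be larger.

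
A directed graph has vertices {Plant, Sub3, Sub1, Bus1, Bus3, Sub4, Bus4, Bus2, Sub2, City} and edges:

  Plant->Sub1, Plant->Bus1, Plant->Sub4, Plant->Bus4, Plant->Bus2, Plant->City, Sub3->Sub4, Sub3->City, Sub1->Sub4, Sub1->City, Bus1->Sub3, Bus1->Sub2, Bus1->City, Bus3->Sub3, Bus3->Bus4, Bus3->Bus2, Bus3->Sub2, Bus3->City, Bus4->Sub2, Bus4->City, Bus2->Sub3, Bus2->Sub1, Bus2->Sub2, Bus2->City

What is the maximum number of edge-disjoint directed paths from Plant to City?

5

Assign every edge capacity 1; by Menger, the answer equals the max flow.
Path Plant→City (+1); total 1.
Path Plant→Sub1→City (+1); total 2.
Path Plant→Bus1→City (+1); total 3.
Path Plant→Bus4→City (+1); total 4.
Path Plant→Bus2→City (+1); total 5.
No residual Plant→City path; max flow = 5.
Certifying cut of size 5: {Plant→Bus1, Plant→Bus2, Plant→Bus4, Plant→City, Plant→Sub1}.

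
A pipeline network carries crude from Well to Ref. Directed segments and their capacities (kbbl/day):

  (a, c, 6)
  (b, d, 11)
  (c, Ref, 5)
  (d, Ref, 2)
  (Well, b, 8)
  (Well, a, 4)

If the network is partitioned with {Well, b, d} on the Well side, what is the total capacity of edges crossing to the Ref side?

Edges leaving {Well, b, d}: Well→a (4), d→Ref (2).
Cut capacity = 4 + 2 = 6.

6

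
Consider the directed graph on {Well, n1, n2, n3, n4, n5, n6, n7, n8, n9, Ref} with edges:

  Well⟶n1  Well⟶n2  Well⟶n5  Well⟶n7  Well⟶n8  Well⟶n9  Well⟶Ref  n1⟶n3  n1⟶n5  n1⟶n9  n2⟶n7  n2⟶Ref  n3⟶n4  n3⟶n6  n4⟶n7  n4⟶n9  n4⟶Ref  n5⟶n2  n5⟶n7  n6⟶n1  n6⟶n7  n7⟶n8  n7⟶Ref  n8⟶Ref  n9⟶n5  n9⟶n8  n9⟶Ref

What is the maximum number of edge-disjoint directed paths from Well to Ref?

Assign every edge capacity 1; by Menger, the answer equals the max flow.
Path Well→Ref (+1); total 1.
Path Well→n2→Ref (+1); total 2.
Path Well→n7→Ref (+1); total 3.
Path Well→n8→Ref (+1); total 4.
Path Well→n9→Ref (+1); total 5.
Path Well→n1→n3→n4→Ref (+1); total 6.
No residual Well→Ref path; max flow = 6.
Certifying cut of size 6: {Well→Ref, Well→n1, Well→n9, n2→Ref, n7→Ref, n8→Ref}.

6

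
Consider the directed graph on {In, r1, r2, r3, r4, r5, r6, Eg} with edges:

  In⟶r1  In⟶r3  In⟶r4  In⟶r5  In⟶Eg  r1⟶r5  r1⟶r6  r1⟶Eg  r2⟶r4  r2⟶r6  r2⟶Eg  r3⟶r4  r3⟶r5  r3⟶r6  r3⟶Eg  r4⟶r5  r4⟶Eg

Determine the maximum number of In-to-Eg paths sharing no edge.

Assign every edge capacity 1; by Menger, the answer equals the max flow.
Path In→Eg (+1); total 1.
Path In→r1→Eg (+1); total 2.
Path In→r3→Eg (+1); total 3.
Path In→r4→Eg (+1); total 4.
No residual In→Eg path; max flow = 4.
Certifying cut of size 4: {In→Eg, In→r1, In→r3, In→r4}.

4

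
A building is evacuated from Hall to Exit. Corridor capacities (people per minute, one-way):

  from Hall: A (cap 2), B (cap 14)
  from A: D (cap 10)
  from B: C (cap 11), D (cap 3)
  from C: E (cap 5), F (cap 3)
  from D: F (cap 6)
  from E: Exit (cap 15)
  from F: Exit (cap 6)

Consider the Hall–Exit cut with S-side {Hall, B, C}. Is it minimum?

Given cut capacity: 2 + 3 + 5 + 3 = 13.
Augment Hall→A→D→F→Exit: bottleneck 2, flow now 2.
Augment Hall→B→C→E→Exit: bottleneck 5, flow now 7.
Augment Hall→B→C→F→Exit: bottleneck 3, flow now 10.
Augment Hall→B→D→F→Exit: bottleneck 1, flow now 11.
No augmenting path remains; maximum flow = 11.
In the residual graph, reachable from Hall: {Hall, A, B, C, D, F}.
Min-cut edges: C→E (5), F→Exit (6); capacity 5 + 6 = 11.
Cut capacity 13 exceeds the max flow 11, so it is not minimum.

No — its capacity is 13, but the minimum cut has capacity 11.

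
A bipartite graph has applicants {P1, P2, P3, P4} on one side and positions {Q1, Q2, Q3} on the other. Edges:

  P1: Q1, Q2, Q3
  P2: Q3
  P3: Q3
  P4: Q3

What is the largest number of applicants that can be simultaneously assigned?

Unit-capacity flow: source→left, listed edges, right→sink; max matching = max flow.
Augmenting path P1→Q1 (+1); matched 1.
Augmenting path P2→Q3 (+1); matched 2.
No augmenting path remains; maximum matching = 2.
König certificate: {P1, Q3} is a vertex cover of size 2 (every listed pair touches it), so no matching can be larger.

2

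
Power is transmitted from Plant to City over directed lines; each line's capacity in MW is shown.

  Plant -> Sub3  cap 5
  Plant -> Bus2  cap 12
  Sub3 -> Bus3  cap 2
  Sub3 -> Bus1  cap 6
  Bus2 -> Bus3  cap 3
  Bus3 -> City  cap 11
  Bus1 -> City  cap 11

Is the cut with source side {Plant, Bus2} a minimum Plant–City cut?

Yes — it is a minimum cut (capacity 8).

Given cut capacity: 5 + 3 = 8.
Augment Plant→Sub3→Bus3→City: bottleneck 2, flow now 2.
Augment Plant→Sub3→Bus1→City: bottleneck 3, flow now 5.
Augment Plant→Bus2→Bus3→City: bottleneck 3, flow now 8.
No augmenting path remains; maximum flow = 8.
Cut capacity 8 equals the max flow, so it is a minimum cut.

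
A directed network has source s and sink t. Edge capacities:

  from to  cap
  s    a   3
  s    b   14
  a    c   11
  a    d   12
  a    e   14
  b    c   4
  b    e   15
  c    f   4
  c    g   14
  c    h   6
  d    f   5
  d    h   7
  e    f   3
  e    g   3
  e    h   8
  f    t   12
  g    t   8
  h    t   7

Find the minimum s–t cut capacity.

17

Augment s→a→c→f→t: bottleneck 3, flow now 3.
Augment s→b→c→f→t: bottleneck 1, flow now 4.
Augment s→b→c→g→t: bottleneck 3, flow now 7.
Augment s→b→e→f→t: bottleneck 3, flow now 10.
Augment s→b→e→g→t: bottleneck 3, flow now 13.
Augment s→b→e→h→t: bottleneck 4, flow now 17.
No augmenting path remains; maximum flow = 17.
By max-flow min-cut, the minimum cut capacity equals the max flow.
In the residual graph, reachable from s: {s}.
Min-cut edges: s→a (3), s→b (14); capacity 3 + 14 = 17.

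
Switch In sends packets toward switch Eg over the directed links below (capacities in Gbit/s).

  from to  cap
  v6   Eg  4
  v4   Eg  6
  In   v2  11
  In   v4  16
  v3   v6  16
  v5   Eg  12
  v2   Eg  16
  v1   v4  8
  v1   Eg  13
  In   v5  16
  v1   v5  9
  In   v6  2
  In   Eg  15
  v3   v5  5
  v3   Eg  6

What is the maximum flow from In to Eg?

46

Augment In→Eg: bottleneck 15, flow now 15.
Augment In→v2→Eg: bottleneck 11, flow now 26.
Augment In→v4→Eg: bottleneck 6, flow now 32.
Augment In→v5→Eg: bottleneck 12, flow now 44.
Augment In→v6→Eg: bottleneck 2, flow now 46.
No augmenting path remains; maximum flow = 46.
In the residual graph, reachable from In: {In, v4, v5}.
Min-cut edges: In→v2 (11), In→v6 (2), In→Eg (15), v4→Eg (6), v5→Eg (12); capacity 11 + 2 + 15 + 6 + 12 = 46.
This cut is saturated, so no flow can exceed 46.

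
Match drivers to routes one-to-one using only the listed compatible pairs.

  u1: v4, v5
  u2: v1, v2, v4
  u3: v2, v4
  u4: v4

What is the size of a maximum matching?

Unit-capacity flow: source→left, listed edges, right→sink; max matching = max flow.
Augmenting path u1→v4 (+1); matched 1.
Augmenting path u2→v1 (+1); matched 2.
Augmenting path u3→v2 (+1); matched 3.
Augmenting path u4→v4→u1→v5 (+1); matched 4.
No augmenting path remains; maximum matching = 4.
König certificate: {u1, u2, u3, u4} is a vertex cover of size 4 (every listed pair touches it), so no matching can be larger.

4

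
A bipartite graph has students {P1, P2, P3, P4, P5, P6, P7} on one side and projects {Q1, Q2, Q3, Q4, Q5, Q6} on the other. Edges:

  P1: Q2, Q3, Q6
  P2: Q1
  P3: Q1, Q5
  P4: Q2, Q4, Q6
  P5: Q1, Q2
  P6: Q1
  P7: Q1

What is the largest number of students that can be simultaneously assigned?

Unit-capacity flow: source→left, listed edges, right→sink; max matching = max flow.
Augmenting path P1→Q2 (+1); matched 1.
Augmenting path P2→Q1 (+1); matched 2.
Augmenting path P3→Q5 (+1); matched 3.
Augmenting path P4→Q4 (+1); matched 4.
Augmenting path P5→Q2→P1→Q3 (+1); matched 5.
No augmenting path remains; maximum matching = 5.
König certificate: {P1, P3, P4, P5, Q1} is a vertex cover of size 5 (every listed pair touches it), so no matching can be larger.

5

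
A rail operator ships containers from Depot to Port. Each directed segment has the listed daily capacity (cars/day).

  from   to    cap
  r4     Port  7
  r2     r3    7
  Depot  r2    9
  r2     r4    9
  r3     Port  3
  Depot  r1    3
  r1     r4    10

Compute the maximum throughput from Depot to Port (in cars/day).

10

Augment Depot→r1→r4→Port: bottleneck 3, flow now 3.
Augment Depot→r2→r3→Port: bottleneck 3, flow now 6.
Augment Depot→r2→r4→Port: bottleneck 4, flow now 10.
No augmenting path remains; maximum flow = 10.
In the residual graph, reachable from Depot: {Depot, r1, r2, r3, r4}.
Min-cut edges: r3→Port (3), r4→Port (7); capacity 3 + 7 = 10.
This cut is saturated, so no flow can exceed 10.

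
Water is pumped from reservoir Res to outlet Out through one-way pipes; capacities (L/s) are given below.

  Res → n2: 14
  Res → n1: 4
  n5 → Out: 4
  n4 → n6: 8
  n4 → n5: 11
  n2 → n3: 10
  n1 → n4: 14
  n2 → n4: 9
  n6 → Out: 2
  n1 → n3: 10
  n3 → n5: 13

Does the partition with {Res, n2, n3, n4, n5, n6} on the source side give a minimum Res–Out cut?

No — its capacity is 10, but the minimum cut has capacity 6.

Given cut capacity: 4 + 4 + 2 = 10.
Augment Res→n1→n3→n5→Out: bottleneck 4, flow now 4.
Augment Res→n2→n4→n6→Out: bottleneck 2, flow now 6.
No augmenting path remains; maximum flow = 6.
In the residual graph, reachable from Res: {Res, n1, n2, n3, n4, n5, n6}.
Min-cut edges: n5→Out (4), n6→Out (2); capacity 4 + 2 = 6.
Cut capacity 10 exceeds the max flow 6, so it is not minimum.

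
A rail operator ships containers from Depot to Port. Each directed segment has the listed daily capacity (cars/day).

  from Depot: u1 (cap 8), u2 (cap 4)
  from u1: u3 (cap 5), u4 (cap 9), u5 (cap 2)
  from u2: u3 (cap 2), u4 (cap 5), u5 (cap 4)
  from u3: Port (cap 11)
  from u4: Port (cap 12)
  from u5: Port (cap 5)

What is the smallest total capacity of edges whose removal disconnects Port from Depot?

Augment Depot→u1→u3→Port: bottleneck 5, flow now 5.
Augment Depot→u1→u4→Port: bottleneck 3, flow now 8.
Augment Depot→u2→u3→Port: bottleneck 2, flow now 10.
Augment Depot→u2→u4→Port: bottleneck 2, flow now 12.
No augmenting path remains; maximum flow = 12.
By max-flow min-cut, the minimum cut capacity equals the max flow.
In the residual graph, reachable from Depot: {Depot}.
Min-cut edges: Depot→u1 (8), Depot→u2 (4); capacity 8 + 4 = 12.

12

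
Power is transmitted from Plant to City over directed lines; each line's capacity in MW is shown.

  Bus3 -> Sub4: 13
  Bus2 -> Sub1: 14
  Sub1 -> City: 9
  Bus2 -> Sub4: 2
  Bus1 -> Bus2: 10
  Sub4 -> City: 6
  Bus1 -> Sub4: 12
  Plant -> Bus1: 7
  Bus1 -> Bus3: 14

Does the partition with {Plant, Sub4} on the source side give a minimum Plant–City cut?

No — its capacity is 13, but the minimum cut has capacity 7.

Given cut capacity: 7 + 6 = 13.
Augment Plant→Bus1→Sub4→City: bottleneck 6, flow now 6.
Augment Plant→Bus1→Bus2→Sub1→City: bottleneck 1, flow now 7.
No augmenting path remains; maximum flow = 7.
In the residual graph, reachable from Plant: {Plant}.
Min-cut edges: Plant→Bus1 (7); capacity 7 = 7.
Cut capacity 13 exceeds the max flow 7, so it is not minimum.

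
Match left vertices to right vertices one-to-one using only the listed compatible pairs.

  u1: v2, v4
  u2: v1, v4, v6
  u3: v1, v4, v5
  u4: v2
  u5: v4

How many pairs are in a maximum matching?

4

Unit-capacity flow: source→left, listed edges, right→sink; max matching = max flow.
Augmenting path u1→v2 (+1); matched 1.
Augmenting path u2→v1 (+1); matched 2.
Augmenting path u3→v4 (+1); matched 3.
Augmenting path u5→v4→u3→v5 (+1); matched 4.
No augmenting path remains; maximum matching = 4.
König certificate: {u2, u3, v2, v4} is a vertex cover of size 4 (every listed pair touches it), so no matching can be larger.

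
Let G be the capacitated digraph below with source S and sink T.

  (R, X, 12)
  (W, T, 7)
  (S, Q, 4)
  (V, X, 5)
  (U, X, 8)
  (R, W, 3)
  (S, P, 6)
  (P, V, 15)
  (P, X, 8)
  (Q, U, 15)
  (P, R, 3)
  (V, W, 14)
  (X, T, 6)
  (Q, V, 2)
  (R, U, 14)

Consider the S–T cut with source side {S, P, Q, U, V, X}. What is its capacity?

Edges leaving {S, P, Q, U, V, X}: P→R (3), V→W (14), X→T (6).
Cut capacity = 3 + 14 + 6 = 23.

23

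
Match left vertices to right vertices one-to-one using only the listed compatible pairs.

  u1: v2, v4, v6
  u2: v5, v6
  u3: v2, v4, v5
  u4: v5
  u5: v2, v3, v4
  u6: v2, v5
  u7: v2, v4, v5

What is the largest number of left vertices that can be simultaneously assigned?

5

Unit-capacity flow: source→left, listed edges, right→sink; max matching = max flow.
Augmenting path u1→v2 (+1); matched 1.
Augmenting path u2→v5 (+1); matched 2.
Augmenting path u3→v4 (+1); matched 3.
Augmenting path u5→v3 (+1); matched 4.
Augmenting path u4→v5→u2→v6 (+1); matched 5.
No augmenting path remains; maximum matching = 5.
König certificate: {u5, v2, v4, v5, v6} is a vertex cover of size 5 (every listed pair touches it), so no matching can be larger.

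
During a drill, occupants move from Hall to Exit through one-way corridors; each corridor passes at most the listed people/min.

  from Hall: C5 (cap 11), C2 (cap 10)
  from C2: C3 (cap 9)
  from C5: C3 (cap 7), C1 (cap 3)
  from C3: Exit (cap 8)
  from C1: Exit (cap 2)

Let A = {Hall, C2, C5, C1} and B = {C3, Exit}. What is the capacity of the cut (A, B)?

18

Edges leaving {Hall, C2, C5, C1}: C2→C3 (9), C5→C3 (7), C1→Exit (2).
Cut capacity = 9 + 7 + 2 = 18.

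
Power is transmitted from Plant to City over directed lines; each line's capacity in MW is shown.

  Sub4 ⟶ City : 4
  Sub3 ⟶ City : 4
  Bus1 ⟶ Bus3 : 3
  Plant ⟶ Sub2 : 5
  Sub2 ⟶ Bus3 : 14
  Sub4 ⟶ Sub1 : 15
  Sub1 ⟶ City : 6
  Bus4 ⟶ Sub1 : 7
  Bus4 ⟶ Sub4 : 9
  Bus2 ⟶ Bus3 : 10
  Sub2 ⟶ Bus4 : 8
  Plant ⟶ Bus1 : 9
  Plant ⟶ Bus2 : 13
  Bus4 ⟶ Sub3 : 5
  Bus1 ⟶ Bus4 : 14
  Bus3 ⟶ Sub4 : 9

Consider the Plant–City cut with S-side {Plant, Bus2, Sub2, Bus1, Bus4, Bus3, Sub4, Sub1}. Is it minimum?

Given cut capacity: 5 + 4 + 6 = 15.
Augment Plant→Bus2→Bus3→Sub4→City: bottleneck 4, flow now 4.
Augment Plant→Sub2→Bus4→Sub1→City: bottleneck 5, flow now 9.
Augment Plant→Bus1→Bus4→Sub1→City: bottleneck 1, flow now 10.
Augment Plant→Bus1→Bus4→Sub3→City: bottleneck 4, flow now 14.
No augmenting path remains; maximum flow = 14.
In the residual graph, reachable from Plant: {Plant, Bus2, Sub2, Bus1, Bus4, Bus3, Sub4, Sub1, Sub3}.
Min-cut edges: Sub4→City (4), Sub1→City (6), Sub3→City (4); capacity 4 + 6 + 4 = 14.
Cut capacity 15 exceeds the max flow 14, so it is not minimum.

No — its capacity is 15, but the minimum cut has capacity 14.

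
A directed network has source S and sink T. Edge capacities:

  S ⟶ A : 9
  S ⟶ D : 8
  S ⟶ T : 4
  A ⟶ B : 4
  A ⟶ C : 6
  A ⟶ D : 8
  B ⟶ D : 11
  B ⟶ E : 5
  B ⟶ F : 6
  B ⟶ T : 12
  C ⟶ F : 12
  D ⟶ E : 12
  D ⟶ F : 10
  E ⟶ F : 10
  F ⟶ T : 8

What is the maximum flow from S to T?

16

Augment S→T: bottleneck 4, flow now 4.
Augment S→A→B→T: bottleneck 4, flow now 8.
Augment S→D→F→T: bottleneck 8, flow now 16.
No augmenting path remains; maximum flow = 16.
In the residual graph, reachable from S: {S, A, C, D, E, F}.
Min-cut edges: S→T (4), A→B (4), F→T (8); capacity 4 + 4 + 8 = 16.
This cut is saturated, so no flow can exceed 16.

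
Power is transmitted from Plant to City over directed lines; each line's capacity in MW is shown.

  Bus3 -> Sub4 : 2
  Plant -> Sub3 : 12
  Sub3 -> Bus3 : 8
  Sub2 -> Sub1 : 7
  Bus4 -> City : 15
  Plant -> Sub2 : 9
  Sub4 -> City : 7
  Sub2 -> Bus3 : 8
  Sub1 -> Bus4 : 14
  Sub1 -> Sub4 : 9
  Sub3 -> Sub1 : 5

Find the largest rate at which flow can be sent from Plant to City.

Augment Plant→Sub2→Bus3→Sub4→City: bottleneck 2, flow now 2.
Augment Plant→Sub2→Sub1→Sub4→City: bottleneck 5, flow now 7.
Augment Plant→Sub2→Sub1→Bus4→City: bottleneck 2, flow now 9.
Augment Plant→Sub3→Sub1→Bus4→City: bottleneck 5, flow now 14.
No augmenting path remains; maximum flow = 14.
In the residual graph, reachable from Plant: {Plant, Sub2, Sub3, Bus3}.
Min-cut edges: Sub2→Sub1 (7), Sub3→Sub1 (5), Bus3→Sub4 (2); capacity 7 + 5 + 2 = 14.
This cut is saturated, so no flow can exceed 14.

14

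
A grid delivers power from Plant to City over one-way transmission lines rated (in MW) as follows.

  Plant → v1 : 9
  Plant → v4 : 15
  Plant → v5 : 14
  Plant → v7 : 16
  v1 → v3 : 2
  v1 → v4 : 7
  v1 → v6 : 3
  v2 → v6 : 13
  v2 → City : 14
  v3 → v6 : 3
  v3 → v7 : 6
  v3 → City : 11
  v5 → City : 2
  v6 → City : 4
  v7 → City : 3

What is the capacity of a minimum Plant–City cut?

10

Augment Plant→v5→City: bottleneck 2, flow now 2.
Augment Plant→v7→City: bottleneck 3, flow now 5.
Augment Plant→v1→v3→City: bottleneck 2, flow now 7.
Augment Plant→v1→v6→City: bottleneck 3, flow now 10.
No augmenting path remains; maximum flow = 10.
By max-flow min-cut, the minimum cut capacity equals the max flow.
In the residual graph, reachable from Plant: {Plant, v1, v4, v5, v7}.
Min-cut edges: v1→v3 (2), v1→v6 (3), v5→City (2), v7→City (3); capacity 2 + 3 + 2 + 3 = 10.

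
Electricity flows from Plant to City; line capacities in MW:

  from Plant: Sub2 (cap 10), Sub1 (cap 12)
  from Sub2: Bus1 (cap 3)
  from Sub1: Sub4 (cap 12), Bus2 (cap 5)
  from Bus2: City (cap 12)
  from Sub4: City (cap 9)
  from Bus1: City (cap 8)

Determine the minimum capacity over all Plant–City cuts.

15

Augment Plant→Sub2→Bus1→City: bottleneck 3, flow now 3.
Augment Plant→Sub1→Bus2→City: bottleneck 5, flow now 8.
Augment Plant→Sub1→Sub4→City: bottleneck 7, flow now 15.
No augmenting path remains; maximum flow = 15.
By max-flow min-cut, the minimum cut capacity equals the max flow.
In the residual graph, reachable from Plant: {Plant, Sub2}.
Min-cut edges: Plant→Sub1 (12), Sub2→Bus1 (3); capacity 12 + 3 = 15.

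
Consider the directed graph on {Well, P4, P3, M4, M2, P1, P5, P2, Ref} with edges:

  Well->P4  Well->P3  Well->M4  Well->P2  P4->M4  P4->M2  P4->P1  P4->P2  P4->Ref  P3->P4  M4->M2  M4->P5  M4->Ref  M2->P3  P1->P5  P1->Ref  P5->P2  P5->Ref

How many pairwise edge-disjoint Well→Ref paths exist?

Assign every edge capacity 1; by Menger, the answer equals the max flow.
Path Well→P4→Ref (+1); total 1.
Path Well→M4→Ref (+1); total 2.
Path Well→P3→P4→P1→Ref (+1); total 3.
No residual Well→Ref path; max flow = 3.
Certifying cut of size 3: {Well→M4, Well→P3, Well→P4}.

3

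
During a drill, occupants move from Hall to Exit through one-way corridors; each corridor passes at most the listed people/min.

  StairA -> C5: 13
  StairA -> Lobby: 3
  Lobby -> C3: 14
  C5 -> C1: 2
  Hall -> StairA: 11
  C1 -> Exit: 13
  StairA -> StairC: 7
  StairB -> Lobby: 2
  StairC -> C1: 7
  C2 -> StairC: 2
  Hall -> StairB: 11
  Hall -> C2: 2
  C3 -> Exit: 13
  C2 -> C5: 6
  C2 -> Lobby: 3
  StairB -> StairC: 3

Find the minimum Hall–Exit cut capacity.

Augment Hall→StairA→StairC→C1→Exit: bottleneck 7, flow now 7.
Augment Hall→StairA→C5→C1→Exit: bottleneck 2, flow now 9.
Augment Hall→StairA→Lobby→C3→Exit: bottleneck 2, flow now 11.
Augment Hall→C2→Lobby→C3→Exit: bottleneck 2, flow now 13.
Augment Hall→StairB→Lobby→C3→Exit: bottleneck 2, flow now 15.
Augment Hall→StairB→StairC→StairA→Lobby→C3→Exit: bottleneck 1, flow now 16. (uses reverse residual edge)
No augmenting path remains; maximum flow = 16.
By max-flow min-cut, the minimum cut capacity equals the max flow.
In the residual graph, reachable from Hall: {Hall, StairA, StairB, StairC, C5}.
Min-cut edges: Hall→C2 (2), StairA→Lobby (3), StairB→Lobby (2), StairC→C1 (7), C5→C1 (2); capacity 2 + 3 + 2 + 7 + 2 = 16.

16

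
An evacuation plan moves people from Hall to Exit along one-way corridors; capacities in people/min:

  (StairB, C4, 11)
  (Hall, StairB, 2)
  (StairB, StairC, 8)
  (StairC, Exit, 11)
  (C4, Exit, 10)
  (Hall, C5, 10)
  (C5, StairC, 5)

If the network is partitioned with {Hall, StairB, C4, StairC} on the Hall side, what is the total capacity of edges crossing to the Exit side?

31

Edges leaving {Hall, StairB, C4, StairC}: Hall→C5 (10), C4→Exit (10), StairC→Exit (11).
Cut capacity = 10 + 10 + 11 = 31.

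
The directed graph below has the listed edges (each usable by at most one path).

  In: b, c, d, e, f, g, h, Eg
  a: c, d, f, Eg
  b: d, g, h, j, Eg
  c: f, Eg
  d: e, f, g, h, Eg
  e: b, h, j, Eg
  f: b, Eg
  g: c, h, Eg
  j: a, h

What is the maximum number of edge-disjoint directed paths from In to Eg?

7

Assign every edge capacity 1; by Menger, the answer equals the max flow.
Path In→Eg (+1); total 1.
Path In→b→Eg (+1); total 2.
Path In→c→Eg (+1); total 3.
Path In→d→Eg (+1); total 4.
Path In→e→Eg (+1); total 5.
Path In→f→Eg (+1); total 6.
Path In→g→Eg (+1); total 7.
No residual In→Eg path; max flow = 7.
Certifying cut of size 7: {In→Eg, In→b, In→c, In→d, In→e, In→f, In→g}.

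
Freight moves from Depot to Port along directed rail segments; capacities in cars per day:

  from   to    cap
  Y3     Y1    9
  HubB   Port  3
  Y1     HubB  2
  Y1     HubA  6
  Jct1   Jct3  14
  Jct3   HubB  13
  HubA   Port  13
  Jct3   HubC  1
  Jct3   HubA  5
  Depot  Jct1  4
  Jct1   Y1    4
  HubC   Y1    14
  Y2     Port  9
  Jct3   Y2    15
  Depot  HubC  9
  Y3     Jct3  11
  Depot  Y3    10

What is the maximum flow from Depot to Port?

22

Augment Depot→HubC→Y1→HubB→Port: bottleneck 2, flow now 2.
Augment Depot→HubC→Y1→HubA→Port: bottleneck 6, flow now 8.
Augment Depot→Y3→Jct3→Y2→Port: bottleneck 9, flow now 17.
Augment Depot→Y3→Jct3→HubB→Port: bottleneck 1, flow now 18.
Augment Depot→Jct1→Jct3→HubA→Port: bottleneck 4, flow now 22.
No augmenting path remains; maximum flow = 22.
In the residual graph, reachable from Depot: {Depot, HubC, Y1}.
Min-cut edges: Depot→Y3 (10), Depot→Jct1 (4), Y1→HubB (2), Y1→HubA (6); capacity 10 + 4 + 2 + 6 = 22.
This cut is saturated, so no flow can exceed 22.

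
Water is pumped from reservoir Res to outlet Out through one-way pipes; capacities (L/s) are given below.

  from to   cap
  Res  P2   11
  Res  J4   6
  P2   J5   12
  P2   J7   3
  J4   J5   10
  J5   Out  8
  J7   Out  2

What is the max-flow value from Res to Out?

10

Augment Res→P2→J5→Out: bottleneck 8, flow now 8.
Augment Res→P2→J7→Out: bottleneck 2, flow now 10.
No augmenting path remains; maximum flow = 10.
In the residual graph, reachable from Res: {Res, P2, J4, J5, J7}.
Min-cut edges: J5→Out (8), J7→Out (2); capacity 8 + 2 = 10.
This cut is saturated, so no flow can exceed 10.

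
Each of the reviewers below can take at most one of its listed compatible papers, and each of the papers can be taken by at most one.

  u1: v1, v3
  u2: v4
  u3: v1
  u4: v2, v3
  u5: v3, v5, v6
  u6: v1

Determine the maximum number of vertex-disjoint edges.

Unit-capacity flow: source→left, listed edges, right→sink; max matching = max flow.
Augmenting path u1→v1 (+1); matched 1.
Augmenting path u2→v4 (+1); matched 2.
Augmenting path u4→v2 (+1); matched 3.
Augmenting path u5→v3 (+1); matched 4.
Augmenting path u3→v1→u1→v3→u5→v5 (+1); matched 5.
No augmenting path remains; maximum matching = 5.
König certificate: {u1, u2, u4, u5, v1} is a vertex cover of size 5 (every listed pair touches it), so no matching can be larger.

5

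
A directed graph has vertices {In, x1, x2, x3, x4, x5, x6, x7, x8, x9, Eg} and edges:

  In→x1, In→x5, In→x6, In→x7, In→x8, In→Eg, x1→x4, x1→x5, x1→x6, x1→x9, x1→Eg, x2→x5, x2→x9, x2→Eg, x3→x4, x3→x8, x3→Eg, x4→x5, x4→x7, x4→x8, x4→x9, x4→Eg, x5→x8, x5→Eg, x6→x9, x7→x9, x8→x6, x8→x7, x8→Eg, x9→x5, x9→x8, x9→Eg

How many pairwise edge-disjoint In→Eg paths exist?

Assign every edge capacity 1; by Menger, the answer equals the max flow.
Path In→Eg (+1); total 1.
Path In→x1→Eg (+1); total 2.
Path In→x5→Eg (+1); total 3.
Path In→x8→Eg (+1); total 4.
Path In→x6→x9→Eg (+1); total 5.
No residual In→Eg path; max flow = 5.
Certifying cut of size 5: {In→Eg, In→x1, x5→Eg, x8→Eg, x9→Eg}.

5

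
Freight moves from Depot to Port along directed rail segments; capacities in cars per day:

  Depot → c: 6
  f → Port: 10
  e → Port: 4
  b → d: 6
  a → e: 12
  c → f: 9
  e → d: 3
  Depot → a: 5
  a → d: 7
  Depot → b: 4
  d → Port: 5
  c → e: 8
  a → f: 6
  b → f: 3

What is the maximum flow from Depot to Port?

15

Augment Depot→a→d→Port: bottleneck 5, flow now 5.
Augment Depot→b→f→Port: bottleneck 3, flow now 8.
Augment Depot→c→e→Port: bottleneck 4, flow now 12.
Augment Depot→c→f→Port: bottleneck 2, flow now 14.
Augment Depot→b→d→a→f→Port: bottleneck 1, flow now 15. (uses reverse residual edge)
No augmenting path remains; maximum flow = 15.
In the residual graph, reachable from Depot: {Depot}.
Min-cut edges: Depot→a (5), Depot→b (4), Depot→c (6); capacity 5 + 4 + 6 = 15.
This cut is saturated, so no flow can exceed 15.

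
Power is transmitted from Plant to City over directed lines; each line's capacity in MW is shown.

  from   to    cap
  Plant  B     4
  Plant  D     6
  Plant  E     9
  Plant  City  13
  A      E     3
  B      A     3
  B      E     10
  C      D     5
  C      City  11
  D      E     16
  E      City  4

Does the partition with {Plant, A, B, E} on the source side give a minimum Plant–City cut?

No — its capacity is 23, but the minimum cut has capacity 17.

Given cut capacity: 6 + 13 + 4 = 23.
Augment Plant→City: bottleneck 13, flow now 13.
Augment Plant→E→City: bottleneck 4, flow now 17.
No augmenting path remains; maximum flow = 17.
In the residual graph, reachable from Plant: {Plant, A, B, D, E}.
Min-cut edges: Plant→City (13), E→City (4); capacity 13 + 4 = 17.
Cut capacity 23 exceeds the max flow 17, so it is not minimum.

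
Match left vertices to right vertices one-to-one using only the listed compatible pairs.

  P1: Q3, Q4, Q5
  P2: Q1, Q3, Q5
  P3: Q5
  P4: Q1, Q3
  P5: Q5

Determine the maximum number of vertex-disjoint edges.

Unit-capacity flow: source→left, listed edges, right→sink; max matching = max flow.
Augmenting path P1→Q3 (+1); matched 1.
Augmenting path P2→Q1 (+1); matched 2.
Augmenting path P3→Q5 (+1); matched 3.
Augmenting path P4→Q3→P1→Q4 (+1); matched 4.
No augmenting path remains; maximum matching = 4.
König certificate: {P1, P2, P4, Q5} is a vertex cover of size 4 (every listed pair touches it), so no matching can be larger.

4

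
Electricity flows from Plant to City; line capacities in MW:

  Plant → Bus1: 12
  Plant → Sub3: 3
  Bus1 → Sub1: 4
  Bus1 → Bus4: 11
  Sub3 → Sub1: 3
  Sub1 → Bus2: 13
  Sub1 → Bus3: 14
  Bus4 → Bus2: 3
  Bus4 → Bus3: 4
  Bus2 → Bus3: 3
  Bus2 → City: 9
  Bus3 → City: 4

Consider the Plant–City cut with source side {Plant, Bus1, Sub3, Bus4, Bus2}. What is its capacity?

23

Edges leaving {Plant, Bus1, Sub3, Bus4, Bus2}: Bus1→Sub1 (4), Sub3→Sub1 (3), Bus4→Bus3 (4), Bus2→Bus3 (3), Bus2→City (9).
Cut capacity = 4 + 3 + 4 + 3 + 9 = 23.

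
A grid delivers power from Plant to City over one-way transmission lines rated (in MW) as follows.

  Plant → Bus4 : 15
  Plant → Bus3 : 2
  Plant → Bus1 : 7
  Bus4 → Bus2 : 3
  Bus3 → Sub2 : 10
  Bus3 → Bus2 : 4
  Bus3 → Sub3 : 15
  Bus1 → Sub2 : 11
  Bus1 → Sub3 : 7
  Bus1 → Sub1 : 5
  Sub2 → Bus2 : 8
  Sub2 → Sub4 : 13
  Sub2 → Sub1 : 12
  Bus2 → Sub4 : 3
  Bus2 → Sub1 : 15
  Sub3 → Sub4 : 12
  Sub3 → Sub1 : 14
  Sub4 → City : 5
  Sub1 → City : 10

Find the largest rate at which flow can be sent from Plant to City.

Augment Plant→Bus1→Sub1→City: bottleneck 5, flow now 5.
Augment Plant→Bus4→Bus2→Sub4→City: bottleneck 3, flow now 8.
Augment Plant→Bus3→Sub2→Sub4→City: bottleneck 2, flow now 10.
Augment Plant→Bus1→Sub2→Sub1→City: bottleneck 2, flow now 12.
No augmenting path remains; maximum flow = 12.
In the residual graph, reachable from Plant: {Plant, Bus4}.
Min-cut edges: Plant→Bus3 (2), Plant→Bus1 (7), Bus4→Bus2 (3); capacity 2 + 7 + 3 = 12.
This cut is saturated, so no flow can exceed 12.

12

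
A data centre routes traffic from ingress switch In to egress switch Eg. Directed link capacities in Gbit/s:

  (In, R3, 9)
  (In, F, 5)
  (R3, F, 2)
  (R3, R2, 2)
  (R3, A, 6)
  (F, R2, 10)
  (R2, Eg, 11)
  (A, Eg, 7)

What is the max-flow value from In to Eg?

14

Augment In→R3→R2→Eg: bottleneck 2, flow now 2.
Augment In→R3→A→Eg: bottleneck 6, flow now 8.
Augment In→F→R2→Eg: bottleneck 5, flow now 13.
Augment In→R3→F→R2→Eg: bottleneck 1, flow now 14.
No augmenting path remains; maximum flow = 14.
In the residual graph, reachable from In: {In}.
Min-cut edges: In→R3 (9), In→F (5); capacity 9 + 5 = 14.
This cut is saturated, so no flow can exceed 14.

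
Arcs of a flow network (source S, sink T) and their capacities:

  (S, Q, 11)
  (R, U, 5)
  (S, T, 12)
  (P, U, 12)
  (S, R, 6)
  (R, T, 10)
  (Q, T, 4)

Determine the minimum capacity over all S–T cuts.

Augment S→T: bottleneck 12, flow now 12.
Augment S→Q→T: bottleneck 4, flow now 16.
Augment S→R→T: bottleneck 6, flow now 22.
No augmenting path remains; maximum flow = 22.
By max-flow min-cut, the minimum cut capacity equals the max flow.
In the residual graph, reachable from S: {S, Q}.
Min-cut edges: S→R (6), S→T (12), Q→T (4); capacity 6 + 12 + 4 = 22.

22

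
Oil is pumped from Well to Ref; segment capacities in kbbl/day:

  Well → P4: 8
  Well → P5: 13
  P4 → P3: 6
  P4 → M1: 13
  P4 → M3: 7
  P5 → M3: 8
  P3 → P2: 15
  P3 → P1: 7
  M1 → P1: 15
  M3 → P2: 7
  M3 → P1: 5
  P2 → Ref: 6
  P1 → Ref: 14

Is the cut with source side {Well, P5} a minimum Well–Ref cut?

Yes — it is a minimum cut (capacity 16).

Given cut capacity: 8 + 8 = 16.
Augment Well→P4→P3→P2→Ref: bottleneck 6, flow now 6.
Augment Well→P4→M1→P1→Ref: bottleneck 2, flow now 8.
Augment Well→P5→M3→P1→Ref: bottleneck 5, flow now 13.
Augment Well→P5→M3→P2→P3→P1→Ref: bottleneck 3, flow now 16. (uses reverse residual edge)
No augmenting path remains; maximum flow = 16.
Cut capacity 16 equals the max flow, so it is a minimum cut.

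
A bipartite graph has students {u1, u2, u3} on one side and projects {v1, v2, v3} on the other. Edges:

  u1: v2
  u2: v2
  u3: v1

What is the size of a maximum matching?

Unit-capacity flow: source→left, listed edges, right→sink; max matching = max flow.
Augmenting path u1→v2 (+1); matched 1.
Augmenting path u3→v1 (+1); matched 2.
No augmenting path remains; maximum matching = 2.
König certificate: {u3, v2} is a vertex cover of size 2 (every listed pair touches it), so no matching can be larger.

2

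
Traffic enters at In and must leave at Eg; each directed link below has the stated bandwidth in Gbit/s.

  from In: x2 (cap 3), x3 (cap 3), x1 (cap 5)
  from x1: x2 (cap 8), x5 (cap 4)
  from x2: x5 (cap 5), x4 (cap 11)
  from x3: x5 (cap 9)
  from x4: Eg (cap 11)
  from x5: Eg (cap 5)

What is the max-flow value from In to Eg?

11

Augment In→x1→x5→Eg: bottleneck 4, flow now 4.
Augment In→x2→x4→Eg: bottleneck 3, flow now 7.
Augment In→x3→x5→Eg: bottleneck 1, flow now 8.
Augment In→x1→x2→x4→Eg: bottleneck 1, flow now 9.
Augment In→x3→x5→x1→x2→x4→Eg: bottleneck 2, flow now 11. (uses reverse residual edge)
No augmenting path remains; maximum flow = 11.
In the residual graph, reachable from In: {In}.
Min-cut edges: In→x1 (5), In→x2 (3), In→x3 (3); capacity 5 + 3 + 3 = 11.
This cut is saturated, so no flow can exceed 11.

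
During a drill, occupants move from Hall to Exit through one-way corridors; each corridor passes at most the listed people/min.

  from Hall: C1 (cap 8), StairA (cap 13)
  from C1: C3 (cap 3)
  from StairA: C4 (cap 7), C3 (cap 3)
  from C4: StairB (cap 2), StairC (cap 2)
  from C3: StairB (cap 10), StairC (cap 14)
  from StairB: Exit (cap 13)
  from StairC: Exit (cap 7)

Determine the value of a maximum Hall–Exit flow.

10

Augment Hall→C1→C3→StairB→Exit: bottleneck 3, flow now 3.
Augment Hall→StairA→C4→StairB→Exit: bottleneck 2, flow now 5.
Augment Hall→StairA→C4→StairC→Exit: bottleneck 2, flow now 7.
Augment Hall→StairA→C3→StairB→Exit: bottleneck 3, flow now 10.
No augmenting path remains; maximum flow = 10.
In the residual graph, reachable from Hall: {Hall, C1, StairA, C4}.
Min-cut edges: C1→C3 (3), StairA→C3 (3), C4→StairB (2), C4→StairC (2); capacity 3 + 3 + 2 + 2 = 10.
This cut is saturated, so no flow can exceed 10.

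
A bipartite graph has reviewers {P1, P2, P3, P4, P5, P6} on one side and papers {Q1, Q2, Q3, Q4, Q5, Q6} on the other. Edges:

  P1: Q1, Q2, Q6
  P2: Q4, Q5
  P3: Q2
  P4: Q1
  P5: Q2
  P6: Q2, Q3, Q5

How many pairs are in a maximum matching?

Unit-capacity flow: source→left, listed edges, right→sink; max matching = max flow.
Augmenting path P1→Q1 (+1); matched 1.
Augmenting path P2→Q4 (+1); matched 2.
Augmenting path P3→Q2 (+1); matched 3.
Augmenting path P6→Q3 (+1); matched 4.
Augmenting path P4→Q1→P1→Q6 (+1); matched 5.
No augmenting path remains; maximum matching = 5.
König certificate: {P1, P2, P4, P6, Q2} is a vertex cover of size 5 (every listed pair touches it), so no matching can be larger.

5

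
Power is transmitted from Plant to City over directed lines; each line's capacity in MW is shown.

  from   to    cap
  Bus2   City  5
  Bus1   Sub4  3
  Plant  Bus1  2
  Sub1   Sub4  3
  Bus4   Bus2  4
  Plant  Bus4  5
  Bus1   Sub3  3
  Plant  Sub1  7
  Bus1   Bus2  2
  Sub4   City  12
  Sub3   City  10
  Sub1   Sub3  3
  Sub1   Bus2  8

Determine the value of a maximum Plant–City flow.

Augment Plant→Bus1→Sub4→City: bottleneck 2, flow now 2.
Augment Plant→Bus4→Bus2→City: bottleneck 4, flow now 6.
Augment Plant→Sub1→Sub4→City: bottleneck 3, flow now 9.
Augment Plant→Sub1→Sub3→City: bottleneck 3, flow now 12.
Augment Plant→Sub1→Bus2→City: bottleneck 1, flow now 13.
No augmenting path remains; maximum flow = 13.
In the residual graph, reachable from Plant: {Plant, Bus4}.
Min-cut edges: Plant→Bus1 (2), Plant→Sub1 (7), Bus4→Bus2 (4); capacity 2 + 7 + 4 = 13.
This cut is saturated, so no flow can exceed 13.

13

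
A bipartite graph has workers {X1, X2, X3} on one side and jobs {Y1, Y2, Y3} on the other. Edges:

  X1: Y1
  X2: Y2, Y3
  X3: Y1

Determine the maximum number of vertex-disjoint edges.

Unit-capacity flow: source→left, listed edges, right→sink; max matching = max flow.
Augmenting path X1→Y1 (+1); matched 1.
Augmenting path X2→Y2 (+1); matched 2.
No augmenting path remains; maximum matching = 2.
König certificate: {X2, Y1} is a vertex cover of size 2 (every listed pair touches it), so no matching can be larger.

2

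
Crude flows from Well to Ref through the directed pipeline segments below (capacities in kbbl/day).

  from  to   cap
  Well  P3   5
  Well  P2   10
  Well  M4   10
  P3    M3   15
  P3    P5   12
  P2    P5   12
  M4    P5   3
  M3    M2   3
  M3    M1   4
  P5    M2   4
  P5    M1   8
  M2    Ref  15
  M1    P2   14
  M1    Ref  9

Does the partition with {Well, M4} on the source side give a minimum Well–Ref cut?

No — its capacity is 18, but the minimum cut has capacity 16.

Given cut capacity: 5 + 10 + 3 = 18.
Augment Well→P3→M3→M2→Ref: bottleneck 3, flow now 3.
Augment Well→P3→M3→M1→Ref: bottleneck 2, flow now 5.
Augment Well→P2→P5→M2→Ref: bottleneck 4, flow now 9.
Augment Well→P2→P5→M1→Ref: bottleneck 6, flow now 15.
Augment Well→M4→P5→M1→Ref: bottleneck 1, flow now 16.
No augmenting path remains; maximum flow = 16.
In the residual graph, reachable from Well: {Well, P3, P2, M4, M3, P5, M1}.
Min-cut edges: M3→M2 (3), P5→M2 (4), M1→Ref (9); capacity 3 + 4 + 9 = 16.
Cut capacity 18 exceeds the max flow 16, so it is not minimum.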